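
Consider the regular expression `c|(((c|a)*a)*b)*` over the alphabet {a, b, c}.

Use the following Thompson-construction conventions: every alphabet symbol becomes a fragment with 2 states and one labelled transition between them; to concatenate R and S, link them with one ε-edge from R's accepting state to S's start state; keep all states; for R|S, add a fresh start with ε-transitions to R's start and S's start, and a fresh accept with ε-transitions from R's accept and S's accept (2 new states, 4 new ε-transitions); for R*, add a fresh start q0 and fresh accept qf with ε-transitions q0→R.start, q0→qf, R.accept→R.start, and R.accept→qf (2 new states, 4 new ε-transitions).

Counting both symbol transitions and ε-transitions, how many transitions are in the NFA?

By structural recursion:
Each of the 5 symbol leaves contributes 1 transition (1 symbol, 0 ε).
  c|a = 6 transitions (2 symbol, 4 ε)
  (c|a)* = 10 transitions (2 symbol, 8 ε)
  (c|a)*a = 12 transitions (3 symbol, 9 ε)
  ((c|a)*a)* = 16 transitions (3 symbol, 13 ε)
  ((c|a)*a)*b = 18 transitions (4 symbol, 14 ε)
  (((c|a)*a)*b)* = 22 transitions (4 symbol, 18 ε)
  c|(((c|a)*a)*b)* = 27 transitions (5 symbol, 22 ε)

27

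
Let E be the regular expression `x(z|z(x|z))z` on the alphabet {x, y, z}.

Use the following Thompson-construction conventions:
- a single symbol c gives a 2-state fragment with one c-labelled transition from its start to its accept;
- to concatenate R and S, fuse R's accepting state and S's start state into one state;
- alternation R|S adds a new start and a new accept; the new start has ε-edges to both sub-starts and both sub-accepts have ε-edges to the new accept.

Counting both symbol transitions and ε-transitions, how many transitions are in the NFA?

14

Per subexpression:
Each of the 6 symbol leaves contributes 1 transition (1 symbol, 0 ε).
  x|z = 6 transitions (2 symbol, 4 ε)
  z(x|z) = 7 transitions (3 symbol, 4 ε)
  z|z(x|z) = 12 transitions (4 symbol, 8 ε)
  x(z|z(x|z))z = 14 transitions (6 symbol, 8 ε)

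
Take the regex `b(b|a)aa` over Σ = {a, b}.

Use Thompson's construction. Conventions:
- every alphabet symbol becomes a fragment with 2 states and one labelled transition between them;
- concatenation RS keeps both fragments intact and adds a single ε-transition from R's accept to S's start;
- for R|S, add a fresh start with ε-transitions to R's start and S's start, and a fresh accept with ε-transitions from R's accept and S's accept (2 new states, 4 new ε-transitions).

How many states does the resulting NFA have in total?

Bottom-up over the parse tree:
Each of the 5 symbol leaves contributes a 2-state fragment.
  b|a — 6 states
  b(b|a)aa — 12 states

12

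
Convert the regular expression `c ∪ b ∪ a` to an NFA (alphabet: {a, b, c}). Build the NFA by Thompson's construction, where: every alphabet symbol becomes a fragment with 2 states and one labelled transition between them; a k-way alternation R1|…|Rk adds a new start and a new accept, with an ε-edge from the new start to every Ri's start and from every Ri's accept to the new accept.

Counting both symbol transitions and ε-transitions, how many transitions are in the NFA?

9

Per subexpression:
Each of the 3 symbol leaves contributes 1 transition (1 symbol, 0 ε).
  c ∪ b ∪ a = 9 transitions (3 symbol, 6 ε)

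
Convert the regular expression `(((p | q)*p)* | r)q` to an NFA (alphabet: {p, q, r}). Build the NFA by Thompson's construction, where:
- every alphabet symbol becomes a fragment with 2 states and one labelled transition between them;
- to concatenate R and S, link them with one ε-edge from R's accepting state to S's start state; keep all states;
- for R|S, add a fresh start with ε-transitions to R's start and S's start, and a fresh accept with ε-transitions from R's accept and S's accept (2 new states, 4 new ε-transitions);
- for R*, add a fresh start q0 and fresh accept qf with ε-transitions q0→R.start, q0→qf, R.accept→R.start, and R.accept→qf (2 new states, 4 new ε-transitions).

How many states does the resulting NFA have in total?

Bottom-up over the parse tree:
Each of the 5 symbol leaves contributes a 2-state fragment.
  p | q → 6 states
  (p | q)* → 8 states
  (p | q)*p → 10 states
  ((p | q)*p)* → 12 states
  ((p | q)*p)* | r → 16 states
  (((p | q)*p)* | r)q → 18 states

18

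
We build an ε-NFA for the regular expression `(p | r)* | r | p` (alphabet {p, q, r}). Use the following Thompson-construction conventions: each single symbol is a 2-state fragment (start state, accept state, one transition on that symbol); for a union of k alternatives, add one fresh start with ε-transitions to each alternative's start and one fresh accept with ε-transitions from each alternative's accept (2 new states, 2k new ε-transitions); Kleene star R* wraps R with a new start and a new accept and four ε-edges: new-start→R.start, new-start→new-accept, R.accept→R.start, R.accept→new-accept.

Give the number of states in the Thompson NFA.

Bottom-up over the parse tree:
Each of the 4 symbol leaves contributes a 2-state fragment.
  p | r : 6 states
  (p | r)* : 8 states
  (p | r)* | r | p : 14 states

14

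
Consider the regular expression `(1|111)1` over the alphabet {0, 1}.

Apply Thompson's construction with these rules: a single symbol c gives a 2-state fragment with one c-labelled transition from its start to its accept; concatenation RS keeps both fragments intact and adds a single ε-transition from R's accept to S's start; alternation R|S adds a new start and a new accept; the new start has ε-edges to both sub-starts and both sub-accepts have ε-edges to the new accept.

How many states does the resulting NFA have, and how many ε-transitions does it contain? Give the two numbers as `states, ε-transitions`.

Per subexpression:
Each of the 5 symbol leaves contributes 2 states and 0 ε-transitions.
  111 = 6 states, 2 ε-transitions
  1|111 = 10 states, 6 ε-transitions
  (1|111)1 = 12 states, 7 ε-transitions

12, 7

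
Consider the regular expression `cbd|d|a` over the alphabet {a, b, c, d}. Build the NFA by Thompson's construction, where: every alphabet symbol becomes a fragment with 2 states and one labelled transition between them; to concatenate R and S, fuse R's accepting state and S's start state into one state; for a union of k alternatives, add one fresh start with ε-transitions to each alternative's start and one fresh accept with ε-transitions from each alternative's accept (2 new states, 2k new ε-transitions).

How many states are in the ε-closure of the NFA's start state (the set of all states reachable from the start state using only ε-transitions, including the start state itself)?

Work bottom-up. For each fragment F, track |ε-closure(F.start)| and whether F's accept lies in that closure (i.e. whether F accepts ε). A single-symbol fragment has closure size 1 and does not accept ε.
  cbd — |closure| equals the left operand's closure size = 1 (its accept is not ε-reachable, so the closure stops there)
  cbd|d|a — new start ε-reaches every alternative's start; none of them accept ε, so the new accept is not reached: |closure| = 1 + 1 + 1 + 1 = 4

4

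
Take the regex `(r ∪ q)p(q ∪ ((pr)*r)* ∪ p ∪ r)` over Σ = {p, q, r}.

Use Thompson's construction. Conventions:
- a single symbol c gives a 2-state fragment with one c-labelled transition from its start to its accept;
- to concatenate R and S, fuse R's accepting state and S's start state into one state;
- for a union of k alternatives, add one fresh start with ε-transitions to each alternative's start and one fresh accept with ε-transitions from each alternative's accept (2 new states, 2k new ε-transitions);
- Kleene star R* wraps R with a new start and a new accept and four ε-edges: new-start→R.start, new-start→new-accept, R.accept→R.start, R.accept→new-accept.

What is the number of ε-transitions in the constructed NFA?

20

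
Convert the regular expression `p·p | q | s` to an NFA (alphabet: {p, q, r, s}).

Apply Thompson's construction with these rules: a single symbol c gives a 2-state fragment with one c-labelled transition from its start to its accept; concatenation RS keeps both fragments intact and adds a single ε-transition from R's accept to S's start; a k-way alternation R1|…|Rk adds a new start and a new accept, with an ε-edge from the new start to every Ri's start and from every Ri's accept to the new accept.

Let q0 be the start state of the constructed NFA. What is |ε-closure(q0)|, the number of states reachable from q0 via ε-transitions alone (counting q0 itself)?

4

Compute the ε-closure size of each fragment's start state recursively; a symbol fragment's start has no outgoing ε-edge, so its closure is just itself (size 1).
  p·p → C equals the left operand's closure size = 1 (its accept is not ε-reachable, so the closure stops there)
  p·p | q | s → C = 1 + 1 + 1 + 1 = 4 (the new accept is not ε-reachable since no branch accepts ε)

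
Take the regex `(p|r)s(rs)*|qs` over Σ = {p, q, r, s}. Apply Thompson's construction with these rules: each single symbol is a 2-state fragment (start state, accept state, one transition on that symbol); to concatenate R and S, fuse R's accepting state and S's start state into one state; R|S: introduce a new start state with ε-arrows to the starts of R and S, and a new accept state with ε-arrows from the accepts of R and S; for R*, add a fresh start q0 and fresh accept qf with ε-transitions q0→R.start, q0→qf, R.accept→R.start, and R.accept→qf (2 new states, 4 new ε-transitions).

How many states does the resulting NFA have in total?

16

Bottom-up over the parse tree:
Each of the 7 symbol leaves contributes a 2-state fragment.
  p|r : 6 states
  rs : 3 states
  (rs)* : 5 states
  (p|r)s(rs)* : 11 states
  qs : 3 states
  (p|r)s(rs)*|qs : 16 states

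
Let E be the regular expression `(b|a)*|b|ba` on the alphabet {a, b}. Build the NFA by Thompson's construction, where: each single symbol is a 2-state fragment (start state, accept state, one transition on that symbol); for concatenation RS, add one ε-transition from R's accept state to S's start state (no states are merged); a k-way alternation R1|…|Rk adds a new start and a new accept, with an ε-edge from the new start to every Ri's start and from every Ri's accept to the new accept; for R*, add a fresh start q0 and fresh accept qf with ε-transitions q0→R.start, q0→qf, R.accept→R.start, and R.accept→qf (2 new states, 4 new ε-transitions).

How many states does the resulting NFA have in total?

Recursing over subexpressions:
Each of the 5 symbol leaves contributes a 2-state fragment.
  b|a : 6 states
  (b|a)* : 8 states
  ba : 4 states
  (b|a)*|b|ba : 16 states

16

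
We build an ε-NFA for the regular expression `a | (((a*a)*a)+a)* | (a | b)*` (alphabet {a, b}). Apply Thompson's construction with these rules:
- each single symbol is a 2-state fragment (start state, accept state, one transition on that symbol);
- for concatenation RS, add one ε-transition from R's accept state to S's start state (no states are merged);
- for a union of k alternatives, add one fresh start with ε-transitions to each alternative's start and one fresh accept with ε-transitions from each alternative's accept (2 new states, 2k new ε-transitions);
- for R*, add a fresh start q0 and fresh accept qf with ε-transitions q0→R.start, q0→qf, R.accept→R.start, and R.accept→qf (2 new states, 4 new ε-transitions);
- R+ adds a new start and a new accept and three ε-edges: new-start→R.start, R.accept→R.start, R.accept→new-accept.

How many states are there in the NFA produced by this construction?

Bottom-up over the parse tree:
Each of the 7 symbol leaves contributes a 2-state fragment.
  a* → 4 states
  a*a → 6 states
  (a*a)* → 8 states
  (a*a)*a → 10 states
  ((a*a)*a)+ → 12 states
  ((a*a)*a)+a → 14 states
  (((a*a)*a)+a)* → 16 states
  a | b → 6 states
  (a | b)* → 8 states
  a | (((a*a)*a)+a)* | (a | b)* → 28 states

28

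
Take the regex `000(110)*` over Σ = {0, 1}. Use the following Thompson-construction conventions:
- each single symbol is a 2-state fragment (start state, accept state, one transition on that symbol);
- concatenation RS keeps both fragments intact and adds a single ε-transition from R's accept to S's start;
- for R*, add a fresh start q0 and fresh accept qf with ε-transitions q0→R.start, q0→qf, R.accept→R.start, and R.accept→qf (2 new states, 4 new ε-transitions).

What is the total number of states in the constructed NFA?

Building bottom-up:
Each of the 6 symbol leaves contributes a 2-state fragment.
  110 → 6 states
  (110)* → 8 states
  000(110)* → 14 states

14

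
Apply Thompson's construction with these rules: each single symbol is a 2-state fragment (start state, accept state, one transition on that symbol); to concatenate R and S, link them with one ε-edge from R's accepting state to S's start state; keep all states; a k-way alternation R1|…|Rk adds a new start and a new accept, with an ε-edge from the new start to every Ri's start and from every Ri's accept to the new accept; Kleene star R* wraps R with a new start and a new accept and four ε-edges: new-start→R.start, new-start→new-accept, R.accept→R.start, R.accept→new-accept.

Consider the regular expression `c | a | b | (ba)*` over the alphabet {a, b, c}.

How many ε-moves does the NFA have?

13

Per subexpression:
Each of the 5 symbol leaves contributes 0 ε-transitions.
  ba → 1 ε-transition
  (ba)* → 5 ε-transitions
  c | a | b | (ba)* → 13 ε-transitions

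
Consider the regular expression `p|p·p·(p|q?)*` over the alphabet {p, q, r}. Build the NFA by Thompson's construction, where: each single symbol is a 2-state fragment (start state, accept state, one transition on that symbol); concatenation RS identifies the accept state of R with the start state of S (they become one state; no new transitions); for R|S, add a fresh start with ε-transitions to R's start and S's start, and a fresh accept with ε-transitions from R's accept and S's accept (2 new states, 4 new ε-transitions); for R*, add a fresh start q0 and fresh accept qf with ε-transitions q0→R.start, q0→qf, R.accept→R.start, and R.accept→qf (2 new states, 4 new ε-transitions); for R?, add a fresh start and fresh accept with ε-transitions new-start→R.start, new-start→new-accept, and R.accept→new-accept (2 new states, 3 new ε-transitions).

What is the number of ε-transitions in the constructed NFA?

15

Bottom-up over the parse tree:
Each of the 5 symbol leaves contributes 0 ε-transitions.
  q? = 3 ε-transitions
  p|q? = 7 ε-transitions
  (p|q?)* = 11 ε-transitions
  p·p·(p|q?)* = 11 ε-transitions
  p|p·p·(p|q?)* = 15 ε-transitions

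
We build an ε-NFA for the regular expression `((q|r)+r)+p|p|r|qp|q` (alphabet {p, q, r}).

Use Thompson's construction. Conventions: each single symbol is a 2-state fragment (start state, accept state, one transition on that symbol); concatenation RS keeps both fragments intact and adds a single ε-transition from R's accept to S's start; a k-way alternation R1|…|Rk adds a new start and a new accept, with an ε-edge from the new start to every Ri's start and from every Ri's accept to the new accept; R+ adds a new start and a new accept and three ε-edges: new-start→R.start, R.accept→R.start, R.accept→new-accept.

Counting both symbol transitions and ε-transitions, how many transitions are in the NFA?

32

Bottom-up over the parse tree:
Each of the 9 symbol leaves contributes 1 transition (1 symbol, 0 ε).
  q|r → 6 transitions (2 symbol, 4 ε)
  (q|r)+ → 9 transitions (2 symbol, 7 ε)
  (q|r)+r → 11 transitions (3 symbol, 8 ε)
  ((q|r)+r)+ → 14 transitions (3 symbol, 11 ε)
  ((q|r)+r)+p → 16 transitions (4 symbol, 12 ε)
  qp → 3 transitions (2 symbol, 1 ε)
  ((q|r)+r)+p|p|r|qp|q → 32 transitions (9 symbol, 23 ε)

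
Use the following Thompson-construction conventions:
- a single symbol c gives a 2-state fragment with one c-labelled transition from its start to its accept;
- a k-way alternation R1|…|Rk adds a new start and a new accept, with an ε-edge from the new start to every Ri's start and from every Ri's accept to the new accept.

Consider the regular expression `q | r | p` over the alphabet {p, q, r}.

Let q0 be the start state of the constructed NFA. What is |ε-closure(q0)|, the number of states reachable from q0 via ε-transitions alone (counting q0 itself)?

4

Compute the ε-closure size of each fragment's start state recursively; a symbol fragment's start has no outgoing ε-edge, so its closure is just itself (size 1).
  q | r | p → |ε-closure| = 1 + 1 + 1 + 1 = 4 (the new accept is not ε-reachable since no branch accepts ε)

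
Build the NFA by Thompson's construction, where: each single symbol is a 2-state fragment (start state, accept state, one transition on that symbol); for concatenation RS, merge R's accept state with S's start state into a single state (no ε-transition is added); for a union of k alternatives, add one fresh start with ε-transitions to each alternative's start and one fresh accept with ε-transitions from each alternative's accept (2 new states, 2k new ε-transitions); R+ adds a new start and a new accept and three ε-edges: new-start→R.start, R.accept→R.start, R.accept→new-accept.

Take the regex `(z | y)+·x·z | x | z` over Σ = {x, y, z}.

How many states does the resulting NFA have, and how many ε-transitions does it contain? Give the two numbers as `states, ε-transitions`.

16, 13

By structural recursion:
Each of the 6 symbol leaves contributes 2 states and 0 ε-transitions.
  z | y — 6 states, 4 ε-transitions
  (z | y)+ — 8 states, 7 ε-transitions
  (z | y)+·x·z — 10 states, 7 ε-transitions
  (z | y)+·x·z | x | z — 16 states, 13 ε-transitions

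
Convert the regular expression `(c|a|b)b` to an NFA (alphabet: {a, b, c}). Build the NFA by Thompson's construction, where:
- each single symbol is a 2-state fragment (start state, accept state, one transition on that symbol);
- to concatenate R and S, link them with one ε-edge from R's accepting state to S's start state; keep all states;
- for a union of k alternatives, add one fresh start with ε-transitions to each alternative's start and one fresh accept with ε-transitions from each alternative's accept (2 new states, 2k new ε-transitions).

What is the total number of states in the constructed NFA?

10

Per subexpression:
Each of the 4 symbol leaves contributes a 2-state fragment.
  c|a|b — 8 states
  (c|a|b)b — 10 states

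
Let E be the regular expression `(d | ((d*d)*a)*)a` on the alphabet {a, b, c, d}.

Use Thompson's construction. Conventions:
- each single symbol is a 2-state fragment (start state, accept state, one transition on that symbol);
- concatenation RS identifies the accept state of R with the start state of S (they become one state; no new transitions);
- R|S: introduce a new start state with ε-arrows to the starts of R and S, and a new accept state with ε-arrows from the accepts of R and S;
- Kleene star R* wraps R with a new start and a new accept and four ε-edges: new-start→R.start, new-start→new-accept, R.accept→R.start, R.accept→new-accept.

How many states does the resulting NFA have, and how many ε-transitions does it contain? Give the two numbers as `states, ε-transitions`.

15, 16

Building bottom-up:
Each of the 5 symbol leaves contributes 2 states and 0 ε-transitions.
  d* — 4 states, 4 ε-transitions
  d*d — 5 states, 4 ε-transitions
  (d*d)* — 7 states, 8 ε-transitions
  (d*d)*a — 8 states, 8 ε-transitions
  ((d*d)*a)* — 10 states, 12 ε-transitions
  d | ((d*d)*a)* — 14 states, 16 ε-transitions
  (d | ((d*d)*a)*)a — 15 states, 16 ε-transitions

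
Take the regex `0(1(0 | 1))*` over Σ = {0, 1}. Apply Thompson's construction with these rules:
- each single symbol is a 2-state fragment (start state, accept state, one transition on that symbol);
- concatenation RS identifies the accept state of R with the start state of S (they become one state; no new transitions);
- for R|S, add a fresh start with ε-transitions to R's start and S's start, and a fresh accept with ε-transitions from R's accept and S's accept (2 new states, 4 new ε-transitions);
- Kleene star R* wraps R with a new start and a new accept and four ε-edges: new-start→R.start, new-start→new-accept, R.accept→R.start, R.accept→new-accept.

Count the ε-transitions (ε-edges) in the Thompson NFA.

8

Building bottom-up:
Each of the 4 symbol leaves contributes 0 ε-transitions.
  0 | 1 → 4 ε-transitions
  1(0 | 1) → 4 ε-transitions
  (1(0 | 1))* → 8 ε-transitions
  0(1(0 | 1))* → 8 ε-transitions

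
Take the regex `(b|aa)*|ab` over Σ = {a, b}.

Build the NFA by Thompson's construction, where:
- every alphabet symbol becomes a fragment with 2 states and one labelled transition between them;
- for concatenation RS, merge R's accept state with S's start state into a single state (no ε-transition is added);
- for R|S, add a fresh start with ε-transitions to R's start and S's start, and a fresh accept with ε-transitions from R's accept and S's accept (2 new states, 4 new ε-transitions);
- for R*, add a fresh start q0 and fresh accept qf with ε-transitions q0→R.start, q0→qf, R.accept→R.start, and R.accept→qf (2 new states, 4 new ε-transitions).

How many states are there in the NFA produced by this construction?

Building bottom-up:
Each of the 5 symbol leaves contributes a 2-state fragment.
  aa — 3 states
  b|aa — 7 states
  (b|aa)* — 9 states
  ab — 3 states
  (b|aa)*|ab — 14 states

14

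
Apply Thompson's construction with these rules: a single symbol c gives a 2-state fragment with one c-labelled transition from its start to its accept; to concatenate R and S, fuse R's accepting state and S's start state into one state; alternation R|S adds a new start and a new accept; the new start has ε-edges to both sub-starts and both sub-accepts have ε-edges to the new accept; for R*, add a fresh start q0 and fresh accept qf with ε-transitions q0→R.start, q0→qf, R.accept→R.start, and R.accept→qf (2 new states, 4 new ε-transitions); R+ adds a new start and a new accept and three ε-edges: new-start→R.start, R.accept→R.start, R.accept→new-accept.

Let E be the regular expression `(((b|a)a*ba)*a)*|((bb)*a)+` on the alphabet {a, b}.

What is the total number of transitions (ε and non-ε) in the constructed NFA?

36

Building bottom-up:
Each of the 9 symbol leaves contributes 1 transition (1 symbol, 0 ε).
  b|a : 6 transitions (2 symbol, 4 ε)
  a* : 5 transitions (1 symbol, 4 ε)
  (b|a)a*ba : 13 transitions (5 symbol, 8 ε)
  ((b|a)a*ba)* : 17 transitions (5 symbol, 12 ε)
  ((b|a)a*ba)*a : 18 transitions (6 symbol, 12 ε)
  (((b|a)a*ba)*a)* : 22 transitions (6 symbol, 16 ε)
  bb : 2 transitions (2 symbol, 0 ε)
  (bb)* : 6 transitions (2 symbol, 4 ε)
  (bb)*a : 7 transitions (3 symbol, 4 ε)
  ((bb)*a)+ : 10 transitions (3 symbol, 7 ε)
  (((b|a)a*ba)*a)*|((bb)*a)+ : 36 transitions (9 symbol, 27 ε)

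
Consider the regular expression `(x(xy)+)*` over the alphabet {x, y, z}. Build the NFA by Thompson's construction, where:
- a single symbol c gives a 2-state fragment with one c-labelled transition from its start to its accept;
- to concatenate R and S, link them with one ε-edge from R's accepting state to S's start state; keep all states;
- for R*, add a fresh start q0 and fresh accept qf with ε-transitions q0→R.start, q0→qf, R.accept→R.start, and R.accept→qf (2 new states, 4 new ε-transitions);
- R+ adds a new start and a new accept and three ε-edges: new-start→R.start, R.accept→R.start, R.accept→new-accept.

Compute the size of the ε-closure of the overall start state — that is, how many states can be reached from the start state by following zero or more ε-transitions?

Compute the ε-closure size of each fragment's start state recursively; a symbol fragment's start has no outgoing ε-edge, so its closure is just itself (size 1).
  xy — same as the first factor's closure: C = 1
  (xy)+ — new start ε-reaches only the body's start; the new accept needs a symbol first: C = 1 + 1 = 2
  x(xy)+ — same as the first factor's closure: C = 1
  (x(xy)+)* — new start has ε-edges to the inner start and to the new accept, so C = 2 + 1 = 3

3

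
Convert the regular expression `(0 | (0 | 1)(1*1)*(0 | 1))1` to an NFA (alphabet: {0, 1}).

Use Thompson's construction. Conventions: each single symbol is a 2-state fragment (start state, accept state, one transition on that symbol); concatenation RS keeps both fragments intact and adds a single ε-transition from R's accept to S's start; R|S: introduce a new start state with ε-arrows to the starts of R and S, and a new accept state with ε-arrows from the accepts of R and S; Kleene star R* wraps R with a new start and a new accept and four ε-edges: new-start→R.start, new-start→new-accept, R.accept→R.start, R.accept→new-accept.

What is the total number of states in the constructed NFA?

Per subexpression:
Each of the 8 symbol leaves contributes a 2-state fragment.
  0 | 1 : 6 states
  1* : 4 states
  1*1 : 6 states
  (1*1)* : 8 states
  0 | 1 : 6 states
  (0 | 1)(1*1)*(0 | 1) : 20 states
  0 | (0 | 1)(1*1)*(0 | 1) : 24 states
  (0 | (0 | 1)(1*1)*(0 | 1))1 : 26 states

26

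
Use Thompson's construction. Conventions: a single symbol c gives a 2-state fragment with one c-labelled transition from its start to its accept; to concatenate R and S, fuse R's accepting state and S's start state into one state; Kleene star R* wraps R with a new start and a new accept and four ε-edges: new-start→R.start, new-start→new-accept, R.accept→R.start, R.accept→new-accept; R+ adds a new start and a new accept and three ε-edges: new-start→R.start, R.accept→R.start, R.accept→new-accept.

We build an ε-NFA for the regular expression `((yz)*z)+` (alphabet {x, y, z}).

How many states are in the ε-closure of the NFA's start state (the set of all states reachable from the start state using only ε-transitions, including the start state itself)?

4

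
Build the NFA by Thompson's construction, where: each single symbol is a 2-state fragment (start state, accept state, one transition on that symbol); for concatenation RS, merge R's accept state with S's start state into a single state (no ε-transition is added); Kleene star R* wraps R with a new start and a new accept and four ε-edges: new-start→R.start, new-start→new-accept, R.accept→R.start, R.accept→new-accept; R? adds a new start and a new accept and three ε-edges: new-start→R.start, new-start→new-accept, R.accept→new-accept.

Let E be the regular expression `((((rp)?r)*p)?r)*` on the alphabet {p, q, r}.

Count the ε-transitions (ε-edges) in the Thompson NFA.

14

Building bottom-up:
Each of the 5 symbol leaves contributes 0 ε-transitions.
  rp → 0 ε-transitions
  (rp)? → 3 ε-transitions
  (rp)?r → 3 ε-transitions
  ((rp)?r)* → 7 ε-transitions
  ((rp)?r)*p → 7 ε-transitions
  (((rp)?r)*p)? → 10 ε-transitions
  (((rp)?r)*p)?r → 10 ε-transitions
  ((((rp)?r)*p)?r)* → 14 ε-transitions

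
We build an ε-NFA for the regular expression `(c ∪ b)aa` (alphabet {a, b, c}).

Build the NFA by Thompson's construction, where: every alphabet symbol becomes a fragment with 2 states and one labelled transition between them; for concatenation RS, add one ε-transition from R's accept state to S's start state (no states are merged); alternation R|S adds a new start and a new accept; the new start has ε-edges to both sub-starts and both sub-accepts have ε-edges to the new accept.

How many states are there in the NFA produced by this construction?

10

Bottom-up over the parse tree:
Each of the 4 symbol leaves contributes a 2-state fragment.
  c ∪ b → 6 states
  (c ∪ b)aa → 10 states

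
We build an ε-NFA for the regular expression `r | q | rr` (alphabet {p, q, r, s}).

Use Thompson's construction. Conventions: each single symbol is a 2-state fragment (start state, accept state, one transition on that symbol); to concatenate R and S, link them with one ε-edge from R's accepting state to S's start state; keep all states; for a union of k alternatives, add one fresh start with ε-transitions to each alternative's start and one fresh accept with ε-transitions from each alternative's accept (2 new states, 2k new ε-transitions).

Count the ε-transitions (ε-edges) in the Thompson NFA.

7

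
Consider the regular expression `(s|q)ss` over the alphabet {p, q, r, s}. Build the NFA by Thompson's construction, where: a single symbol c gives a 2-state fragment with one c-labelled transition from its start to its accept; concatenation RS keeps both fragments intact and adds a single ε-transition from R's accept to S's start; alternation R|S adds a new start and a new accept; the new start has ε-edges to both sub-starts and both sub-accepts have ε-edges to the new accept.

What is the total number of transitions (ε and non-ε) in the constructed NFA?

10

By structural recursion:
Each of the 4 symbol leaves contributes 1 transition (1 symbol, 0 ε).
  s|q — 6 transitions (2 symbol, 4 ε)
  (s|q)ss — 10 transitions (4 symbol, 6 ε)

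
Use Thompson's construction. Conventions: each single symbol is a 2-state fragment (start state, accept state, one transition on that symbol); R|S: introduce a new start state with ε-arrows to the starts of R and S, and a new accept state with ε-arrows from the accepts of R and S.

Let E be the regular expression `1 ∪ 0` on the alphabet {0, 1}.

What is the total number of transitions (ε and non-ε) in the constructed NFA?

6

By structural recursion:
Each of the 2 symbol leaves contributes 1 transition (1 symbol, 0 ε).
  1 ∪ 0 = 6 transitions (2 symbol, 4 ε)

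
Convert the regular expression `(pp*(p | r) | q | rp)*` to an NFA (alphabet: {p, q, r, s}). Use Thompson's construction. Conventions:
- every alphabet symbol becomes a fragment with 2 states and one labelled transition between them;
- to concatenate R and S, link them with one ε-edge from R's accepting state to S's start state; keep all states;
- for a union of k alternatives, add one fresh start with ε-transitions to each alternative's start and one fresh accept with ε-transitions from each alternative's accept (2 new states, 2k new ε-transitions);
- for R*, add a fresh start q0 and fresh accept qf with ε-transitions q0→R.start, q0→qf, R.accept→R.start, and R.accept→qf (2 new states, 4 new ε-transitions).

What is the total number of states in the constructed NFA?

22

Recursing over subexpressions:
Each of the 7 symbol leaves contributes a 2-state fragment.
  p* = 4 states
  p | r = 6 states
  pp*(p | r) = 12 states
  rp = 4 states
  pp*(p | r) | q | rp = 20 states
  (pp*(p | r) | q | rp)* = 22 states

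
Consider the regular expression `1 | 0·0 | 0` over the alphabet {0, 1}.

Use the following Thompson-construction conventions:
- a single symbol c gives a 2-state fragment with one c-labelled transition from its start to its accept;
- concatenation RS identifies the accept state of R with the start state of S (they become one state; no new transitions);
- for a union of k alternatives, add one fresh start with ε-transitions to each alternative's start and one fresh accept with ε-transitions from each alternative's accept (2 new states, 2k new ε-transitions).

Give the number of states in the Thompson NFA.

Per subexpression:
Each of the 4 symbol leaves contributes a 2-state fragment.
  0·0 → 3 states
  1 | 0·0 | 0 → 9 states

9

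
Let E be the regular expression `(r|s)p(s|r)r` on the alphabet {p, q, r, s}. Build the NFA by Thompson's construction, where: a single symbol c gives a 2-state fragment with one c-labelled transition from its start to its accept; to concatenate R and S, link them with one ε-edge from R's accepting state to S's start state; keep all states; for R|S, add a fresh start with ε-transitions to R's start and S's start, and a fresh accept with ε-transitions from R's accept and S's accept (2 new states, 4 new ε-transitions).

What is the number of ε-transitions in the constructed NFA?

11

Per subexpression:
Each of the 6 symbol leaves contributes 0 ε-transitions.
  r|s : 4 ε-transitions
  s|r : 4 ε-transitions
  (r|s)p(s|r)r : 11 ε-transitions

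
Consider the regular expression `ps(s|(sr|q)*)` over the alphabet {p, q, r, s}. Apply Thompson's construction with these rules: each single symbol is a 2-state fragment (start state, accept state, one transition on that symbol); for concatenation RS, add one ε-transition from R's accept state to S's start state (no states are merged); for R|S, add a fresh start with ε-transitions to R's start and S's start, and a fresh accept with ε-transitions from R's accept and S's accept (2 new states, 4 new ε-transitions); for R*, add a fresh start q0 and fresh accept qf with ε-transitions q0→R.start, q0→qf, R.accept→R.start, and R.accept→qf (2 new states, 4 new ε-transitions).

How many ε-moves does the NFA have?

By structural recursion:
Each of the 6 symbol leaves contributes 0 ε-transitions.
  sr → 1 ε-transition
  sr|q → 5 ε-transitions
  (sr|q)* → 9 ε-transitions
  s|(sr|q)* → 13 ε-transitions
  ps(s|(sr|q)*) → 15 ε-transitions

15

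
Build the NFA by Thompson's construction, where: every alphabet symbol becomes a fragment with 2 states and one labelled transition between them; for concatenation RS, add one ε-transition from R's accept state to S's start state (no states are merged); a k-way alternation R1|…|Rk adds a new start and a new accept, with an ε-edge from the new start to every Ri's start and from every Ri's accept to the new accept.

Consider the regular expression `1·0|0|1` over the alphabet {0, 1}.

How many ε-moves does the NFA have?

Per subexpression:
Each of the 4 symbol leaves contributes 0 ε-transitions.
  1·0 = 1 ε-transition
  1·0|0|1 = 7 ε-transitions

7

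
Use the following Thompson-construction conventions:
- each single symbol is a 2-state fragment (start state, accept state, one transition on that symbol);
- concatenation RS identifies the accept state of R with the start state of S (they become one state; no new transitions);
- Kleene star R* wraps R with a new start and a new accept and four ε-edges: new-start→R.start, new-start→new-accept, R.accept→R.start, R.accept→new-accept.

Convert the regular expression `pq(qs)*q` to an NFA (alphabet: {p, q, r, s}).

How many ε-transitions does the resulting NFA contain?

4

Per subexpression:
Each of the 5 symbol leaves contributes 0 ε-transitions.
  qs — 0 ε-transitions
  (qs)* — 4 ε-transitions
  pq(qs)*q — 4 ε-transitions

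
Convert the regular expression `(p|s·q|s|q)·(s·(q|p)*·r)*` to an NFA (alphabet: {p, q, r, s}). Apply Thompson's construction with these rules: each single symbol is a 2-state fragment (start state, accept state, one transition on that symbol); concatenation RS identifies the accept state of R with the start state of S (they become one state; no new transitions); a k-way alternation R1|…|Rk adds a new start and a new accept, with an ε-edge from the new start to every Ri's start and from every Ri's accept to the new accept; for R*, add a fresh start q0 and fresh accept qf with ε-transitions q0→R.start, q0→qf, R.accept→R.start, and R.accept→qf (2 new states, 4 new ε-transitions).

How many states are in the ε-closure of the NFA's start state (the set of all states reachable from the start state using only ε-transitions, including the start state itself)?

Compute the ε-closure size of each fragment's start state recursively; a symbol fragment's start has no outgoing ε-edge, so its closure is just itself (size 1).
  s·q — |closure| equals the left operand's closure size = 1 (its accept is not ε-reachable, so the closure stops there)
  p|s·q|s|q — new start ε-reaches every alternative's start; none of them accept ε, so the new accept is not reached: |closure| = 1 + 1 + 1 + 1 + 1 = 5
  q|p — new start ε-reaches every alternative's start; none of them accept ε, so the new accept is not reached: |closure| = 1 + 1 + 1 = 3
  (q|p)* — new start has ε-edges to the inner start and to the new accept, so |closure| = 2 + 3 = 5
  s·(q|p)*·r — |closure| equals the left operand's closure size = 1 (its accept is not ε-reachable, so the closure stops there)
  (s·(q|p)*·r)* — the star's fresh start ε-reaches both the body's start and the fresh accept: |closure| = 2 + 1 = 3
  (p|s·q|s|q)·(s·(q|p)*·r)* — |closure| equals the left operand's closure size = 5 (its accept is not ε-reachable, so the closure stops there)

5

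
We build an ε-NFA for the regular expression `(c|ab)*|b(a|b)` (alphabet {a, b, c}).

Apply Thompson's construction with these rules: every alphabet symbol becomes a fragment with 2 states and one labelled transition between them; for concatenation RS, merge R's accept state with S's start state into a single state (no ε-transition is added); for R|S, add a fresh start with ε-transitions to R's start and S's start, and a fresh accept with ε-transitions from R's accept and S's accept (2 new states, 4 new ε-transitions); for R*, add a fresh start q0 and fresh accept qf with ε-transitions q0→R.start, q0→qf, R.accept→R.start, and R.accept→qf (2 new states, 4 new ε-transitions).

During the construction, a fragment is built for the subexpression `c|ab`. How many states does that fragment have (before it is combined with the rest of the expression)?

Fragment for `c|ab`:
Each of the 3 symbol leaves contributes a 2-state fragment.
  ab — 3 states
  c|ab — 7 states

7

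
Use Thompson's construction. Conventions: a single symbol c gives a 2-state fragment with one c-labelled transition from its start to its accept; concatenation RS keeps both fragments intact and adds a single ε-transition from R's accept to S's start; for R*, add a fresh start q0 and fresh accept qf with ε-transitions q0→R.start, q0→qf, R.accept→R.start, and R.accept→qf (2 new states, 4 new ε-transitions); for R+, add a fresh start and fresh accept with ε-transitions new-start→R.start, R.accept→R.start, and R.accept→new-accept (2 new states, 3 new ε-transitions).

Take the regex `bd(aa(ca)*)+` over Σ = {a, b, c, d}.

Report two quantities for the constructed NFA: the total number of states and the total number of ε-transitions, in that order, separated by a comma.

16, 12

By structural recursion:
Each of the 6 symbol leaves contributes 2 states and 0 ε-transitions.
  ca : 4 states, 1 ε-transition
  (ca)* : 6 states, 5 ε-transitions
  aa(ca)* : 10 states, 7 ε-transitions
  (aa(ca)*)+ : 12 states, 10 ε-transitions
  bd(aa(ca)*)+ : 16 states, 12 ε-transitions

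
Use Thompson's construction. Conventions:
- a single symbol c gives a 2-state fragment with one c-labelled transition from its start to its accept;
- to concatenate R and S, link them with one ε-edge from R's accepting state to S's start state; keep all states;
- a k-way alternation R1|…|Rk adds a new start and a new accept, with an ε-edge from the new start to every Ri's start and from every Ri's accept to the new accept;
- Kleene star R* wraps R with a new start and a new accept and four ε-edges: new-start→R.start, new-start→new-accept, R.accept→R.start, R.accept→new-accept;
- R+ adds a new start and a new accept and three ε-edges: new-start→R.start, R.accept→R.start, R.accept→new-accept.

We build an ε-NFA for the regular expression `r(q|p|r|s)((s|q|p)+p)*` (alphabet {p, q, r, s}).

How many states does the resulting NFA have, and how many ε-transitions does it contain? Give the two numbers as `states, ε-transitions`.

26, 24

Bottom-up over the parse tree:
Each of the 9 symbol leaves contributes 2 states and 0 ε-transitions.
  q|p|r|s : 10 states, 8 ε-transitions
  s|q|p : 8 states, 6 ε-transitions
  (s|q|p)+ : 10 states, 9 ε-transitions
  (s|q|p)+p : 12 states, 10 ε-transitions
  ((s|q|p)+p)* : 14 states, 14 ε-transitions
  r(q|p|r|s)((s|q|p)+p)* : 26 states, 24 ε-transitions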